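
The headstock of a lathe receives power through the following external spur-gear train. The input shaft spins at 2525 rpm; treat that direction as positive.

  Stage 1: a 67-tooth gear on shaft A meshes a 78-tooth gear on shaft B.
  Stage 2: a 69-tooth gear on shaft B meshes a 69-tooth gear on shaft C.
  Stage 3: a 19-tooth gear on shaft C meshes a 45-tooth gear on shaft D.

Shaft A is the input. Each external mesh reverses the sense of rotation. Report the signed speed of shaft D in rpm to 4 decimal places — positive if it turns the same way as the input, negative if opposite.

-915.7621 rpm (opposite to input, |ω| = 915.7621 rpm)

Stage 1 [67T→78T]: ω = 2525.0000×67/78 = 2168.9103 rpm, dir flips to −; running = −2168.9103
Stage 2 [69T→69T]: ω = 2168.9103×69/69 = 2168.9103 rpm, dir flips to +; running = +2168.9103
Stage 3 [19T→45T]: ω = 2168.9103×19/45 = 915.7621 rpm, dir flips to −; running = −915.7621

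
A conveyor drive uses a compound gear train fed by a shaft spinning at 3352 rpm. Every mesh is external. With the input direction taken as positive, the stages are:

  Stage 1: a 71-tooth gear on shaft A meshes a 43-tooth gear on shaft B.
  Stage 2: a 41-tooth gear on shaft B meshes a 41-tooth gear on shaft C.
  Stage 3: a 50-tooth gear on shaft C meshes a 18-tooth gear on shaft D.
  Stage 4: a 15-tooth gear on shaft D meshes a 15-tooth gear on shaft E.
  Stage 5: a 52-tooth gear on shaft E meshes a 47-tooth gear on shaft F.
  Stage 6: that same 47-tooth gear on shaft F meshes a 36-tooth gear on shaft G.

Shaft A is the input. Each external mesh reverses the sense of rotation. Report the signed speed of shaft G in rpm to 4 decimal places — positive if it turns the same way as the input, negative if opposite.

Stage 1 [71T→43T]: ω = 3352.0000×71/43 = 5534.6977 rpm, dir flips to −; running = −5534.6977
Stage 2 [41T→41T]: ω = 5534.6977×41/41 = 5534.6977 rpm, dir flips to +; running = +5534.6977
Stage 3 [50T→18T]: ω = 5534.6977×50/18 = 15374.1602 rpm, dir flips to −; running = −15374.1602
Stage 4 [15T→15T]: ω = 15374.1602×15/15 = 15374.1602 rpm, dir flips to +; running = +15374.1602
Stage 5 [52T→47T]: ω = 15374.1602×52/47 = 17009.7092 rpm, dir flips to −; running = −17009.7092
Stage 6 [47T→36T]: ω = 17009.7092×47/36 = 22207.1203 rpm, dir flips to +; running = +22207.1203

+22207.1203 rpm (same as input, |ω| = 22207.1203 rpm)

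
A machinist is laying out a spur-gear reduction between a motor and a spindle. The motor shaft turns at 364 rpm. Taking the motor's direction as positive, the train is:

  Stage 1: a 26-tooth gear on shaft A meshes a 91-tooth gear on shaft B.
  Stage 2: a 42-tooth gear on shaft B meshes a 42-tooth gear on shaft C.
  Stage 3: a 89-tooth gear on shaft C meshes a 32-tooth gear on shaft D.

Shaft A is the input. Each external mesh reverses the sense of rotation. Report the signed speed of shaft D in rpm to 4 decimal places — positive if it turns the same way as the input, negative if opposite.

Stage 1 [26T→91T]: ω = 364.0000×26/91 = 104.0000 rpm, dir flips to −; running = −104.0000
Stage 2 [42T→42T]: ω = 104.0000×42/42 = 104.0000 rpm, dir flips to +; running = +104.0000
Stage 3 [89T→32T]: ω = 104.0000×89/32 = 289.2500 rpm, dir flips to −; running = −289.2500

-289.2500 rpm (opposite to input, |ω| = 289.2500 rpm)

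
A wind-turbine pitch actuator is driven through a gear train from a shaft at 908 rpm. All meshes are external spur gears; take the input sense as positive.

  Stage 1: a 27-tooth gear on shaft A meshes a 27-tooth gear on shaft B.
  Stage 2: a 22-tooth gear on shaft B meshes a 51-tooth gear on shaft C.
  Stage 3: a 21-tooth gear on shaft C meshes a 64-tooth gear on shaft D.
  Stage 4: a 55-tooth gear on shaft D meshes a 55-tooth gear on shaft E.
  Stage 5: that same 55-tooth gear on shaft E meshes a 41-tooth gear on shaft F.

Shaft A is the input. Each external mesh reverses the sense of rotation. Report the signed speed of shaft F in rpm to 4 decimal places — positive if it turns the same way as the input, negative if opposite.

Stage 1 [27T→27T]: ω = 908.0000×27/27 = 908.0000 rpm, dir flips to −; running = −908.0000
Stage 2 [22T→51T]: ω = 908.0000×22/51 = 391.6863 rpm, dir flips to +; running = +391.6863
Stage 3 [21T→64T]: ω = 391.6863×21/64 = 128.5221 rpm, dir flips to −; running = −128.5221
Stage 4 [55T→55T]: ω = 128.5221×55/55 = 128.5221 rpm, dir flips to +; running = +128.5221
Stage 5 [55T→41T]: ω = 128.5221×55/41 = 172.4076 rpm, dir flips to −; running = −172.4076

-172.4076 rpm (opposite to input, |ω| = 172.4076 rpm)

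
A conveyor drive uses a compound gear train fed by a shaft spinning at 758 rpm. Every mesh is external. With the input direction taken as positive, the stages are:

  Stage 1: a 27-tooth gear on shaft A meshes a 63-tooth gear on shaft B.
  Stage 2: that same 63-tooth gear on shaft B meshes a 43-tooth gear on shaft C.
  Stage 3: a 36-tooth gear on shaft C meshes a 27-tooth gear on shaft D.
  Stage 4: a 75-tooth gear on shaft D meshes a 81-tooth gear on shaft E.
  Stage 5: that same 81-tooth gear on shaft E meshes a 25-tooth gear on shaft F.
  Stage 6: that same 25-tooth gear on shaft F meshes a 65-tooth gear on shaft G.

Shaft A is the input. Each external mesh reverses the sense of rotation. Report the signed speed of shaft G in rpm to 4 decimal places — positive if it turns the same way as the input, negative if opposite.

Stage 1 [27T→63T]: ω = 758.0000×27/63 = 324.8571 rpm, dir flips to −; running = −324.8571
Stage 2 [63T→43T]: ω = 324.8571×63/43 = 475.9535 rpm, dir flips to +; running = +475.9535
Stage 3 [36T→27T]: ω = 475.9535×36/27 = 634.6047 rpm, dir flips to −; running = −634.6047
Stage 4 [75T→81T]: ω = 634.6047×75/81 = 587.5969 rpm, dir flips to +; running = +587.5969
Stage 5 [81T→25T]: ω = 587.5969×81/25 = 1903.8140 rpm, dir flips to −; running = −1903.8140
Stage 6 [25T→65T]: ω = 1903.8140×25/65 = 732.2361 rpm, dir flips to +; running = +732.2361

+732.2361 rpm (same as input, |ω| = 732.2361 rpm)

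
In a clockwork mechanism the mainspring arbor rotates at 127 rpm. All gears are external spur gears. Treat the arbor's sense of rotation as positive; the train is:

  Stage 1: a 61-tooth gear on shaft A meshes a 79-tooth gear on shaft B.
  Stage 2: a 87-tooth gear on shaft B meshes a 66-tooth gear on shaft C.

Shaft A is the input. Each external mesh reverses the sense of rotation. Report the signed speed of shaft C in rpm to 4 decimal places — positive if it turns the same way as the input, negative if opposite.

+129.2652 rpm (same as input, |ω| = 129.2652 rpm)

Stage 1 [61T→79T]: ω = 127.0000×61/79 = 98.0633 rpm, dir flips to −; running = −98.0633
Stage 2 [87T→66T]: ω = 98.0633×87/66 = 129.2652 rpm, dir flips to +; running = +129.2652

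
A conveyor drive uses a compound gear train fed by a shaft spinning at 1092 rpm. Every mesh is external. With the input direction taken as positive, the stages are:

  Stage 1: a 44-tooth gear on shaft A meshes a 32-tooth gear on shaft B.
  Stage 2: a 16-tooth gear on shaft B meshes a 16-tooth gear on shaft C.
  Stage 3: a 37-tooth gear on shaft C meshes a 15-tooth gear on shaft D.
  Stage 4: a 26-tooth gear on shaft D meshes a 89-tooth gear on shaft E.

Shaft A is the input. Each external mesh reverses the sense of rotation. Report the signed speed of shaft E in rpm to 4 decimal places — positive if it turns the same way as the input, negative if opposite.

+1081.9798 rpm (same as input, |ω| = 1081.9798 rpm)

Stage 1 [44T→32T]: ω = 1092.0000×44/32 = 1501.5000 rpm, dir flips to −; running = −1501.5000
Stage 2 [16T→16T]: ω = 1501.5000×16/16 = 1501.5000 rpm, dir flips to +; running = +1501.5000
Stage 3 [37T→15T]: ω = 1501.5000×37/15 = 3703.7000 rpm, dir flips to −; running = −3703.7000
Stage 4 [26T→89T]: ω = 3703.7000×26/89 = 1081.9798 rpm, dir flips to +; running = +1081.9798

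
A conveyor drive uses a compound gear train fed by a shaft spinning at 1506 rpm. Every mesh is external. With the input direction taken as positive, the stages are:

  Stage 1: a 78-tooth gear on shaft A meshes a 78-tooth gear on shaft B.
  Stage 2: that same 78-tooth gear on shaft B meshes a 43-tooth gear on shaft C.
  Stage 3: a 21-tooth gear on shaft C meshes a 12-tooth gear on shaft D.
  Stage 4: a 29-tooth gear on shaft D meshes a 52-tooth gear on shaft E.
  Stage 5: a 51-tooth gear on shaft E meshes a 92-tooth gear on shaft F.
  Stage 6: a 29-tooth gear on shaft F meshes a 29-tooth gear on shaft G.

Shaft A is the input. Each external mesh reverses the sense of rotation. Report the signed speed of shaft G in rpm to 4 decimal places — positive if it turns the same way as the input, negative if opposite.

Stage 1 [78T→78T]: ω = 1506.0000×78/78 = 1506.0000 rpm, dir flips to −; running = −1506.0000
Stage 2 [78T→43T]: ω = 1506.0000×78/43 = 2731.8140 rpm, dir flips to +; running = +2731.8140
Stage 3 [21T→12T]: ω = 2731.8140×21/12 = 4780.6744 rpm, dir flips to −; running = −4780.6744
Stage 4 [29T→52T]: ω = 4780.6744×29/52 = 2666.1453 rpm, dir flips to +; running = +2666.1453
Stage 5 [51T→92T]: ω = 2666.1453×51/92 = 1477.9719 rpm, dir flips to −; running = −1477.9719
Stage 6 [29T→29T]: ω = 1477.9719×29/29 = 1477.9719 rpm, dir flips to +; running = +1477.9719

+1477.9719 rpm (same as input, |ω| = 1477.9719 rpm)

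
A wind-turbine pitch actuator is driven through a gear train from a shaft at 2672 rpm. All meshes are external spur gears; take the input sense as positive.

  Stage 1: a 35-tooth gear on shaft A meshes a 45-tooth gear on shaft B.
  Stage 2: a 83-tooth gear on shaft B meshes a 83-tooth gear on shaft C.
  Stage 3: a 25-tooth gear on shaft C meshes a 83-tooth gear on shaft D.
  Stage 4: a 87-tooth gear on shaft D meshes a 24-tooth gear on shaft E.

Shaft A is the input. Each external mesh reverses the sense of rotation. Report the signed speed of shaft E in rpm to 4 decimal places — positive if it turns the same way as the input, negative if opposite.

+2269.1432 rpm (same as input, |ω| = 2269.1432 rpm)

Stage 1 [35T→45T]: ω = 2672.0000×35/45 = 2078.2222 rpm, dir flips to −; running = −2078.2222
Stage 2 [83T→83T]: ω = 2078.2222×83/83 = 2078.2222 rpm, dir flips to +; running = +2078.2222
Stage 3 [25T→83T]: ω = 2078.2222×25/83 = 625.9705 rpm, dir flips to −; running = −625.9705
Stage 4 [87T→24T]: ω = 625.9705×87/24 = 2269.1432 rpm, dir flips to +; running = +2269.1432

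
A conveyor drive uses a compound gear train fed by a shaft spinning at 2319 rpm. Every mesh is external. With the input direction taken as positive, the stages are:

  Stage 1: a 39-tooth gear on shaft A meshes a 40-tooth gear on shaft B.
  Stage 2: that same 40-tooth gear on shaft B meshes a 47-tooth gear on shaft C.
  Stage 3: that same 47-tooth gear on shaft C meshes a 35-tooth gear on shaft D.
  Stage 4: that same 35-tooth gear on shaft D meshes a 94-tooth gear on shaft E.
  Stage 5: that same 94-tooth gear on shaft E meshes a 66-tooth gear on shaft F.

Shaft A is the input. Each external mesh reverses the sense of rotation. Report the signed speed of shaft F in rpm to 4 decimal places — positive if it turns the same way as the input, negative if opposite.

Stage 1 [39T→40T]: ω = 2319.0000×39/40 = 2261.0250 rpm, dir flips to −; running = −2261.0250
Stage 2 [40T→47T]: ω = 2261.0250×40/47 = 1924.2766 rpm, dir flips to +; running = +1924.2766
Stage 3 [47T→35T]: ω = 1924.2766×47/35 = 2584.0286 rpm, dir flips to −; running = −2584.0286
Stage 4 [35T→94T]: ω = 2584.0286×35/94 = 962.1383 rpm, dir flips to +; running = +962.1383
Stage 5 [94T→66T]: ω = 962.1383×94/66 = 1370.3182 rpm, dir flips to −; running = −1370.3182

-1370.3182 rpm (opposite to input, |ω| = 1370.3182 rpm)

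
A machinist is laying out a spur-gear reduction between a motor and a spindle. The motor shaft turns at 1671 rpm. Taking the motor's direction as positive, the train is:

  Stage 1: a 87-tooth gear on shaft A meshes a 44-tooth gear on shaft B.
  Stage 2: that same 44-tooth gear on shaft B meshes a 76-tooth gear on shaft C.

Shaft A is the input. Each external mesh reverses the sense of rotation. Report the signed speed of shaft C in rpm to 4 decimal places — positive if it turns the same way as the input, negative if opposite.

Stage 1 [87T→44T]: ω = 1671.0000×87/44 = 3304.0227 rpm, dir flips to −; running = −3304.0227
Stage 2 [44T→76T]: ω = 3304.0227×44/76 = 1912.8553 rpm, dir flips to +; running = +1912.8553

+1912.8553 rpm (same as input, |ω| = 1912.8553 rpm)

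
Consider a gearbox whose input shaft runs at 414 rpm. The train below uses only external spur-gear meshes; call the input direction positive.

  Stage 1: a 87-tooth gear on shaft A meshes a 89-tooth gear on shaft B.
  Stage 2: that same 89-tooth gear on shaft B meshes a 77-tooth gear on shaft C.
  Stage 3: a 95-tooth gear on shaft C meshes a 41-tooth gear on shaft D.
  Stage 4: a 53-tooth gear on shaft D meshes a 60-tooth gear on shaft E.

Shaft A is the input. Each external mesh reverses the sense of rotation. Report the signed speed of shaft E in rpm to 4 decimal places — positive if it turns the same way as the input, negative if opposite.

Stage 1 [87T→89T]: ω = 414.0000×87/89 = 404.6966 rpm, dir flips to −; running = −404.6966
Stage 2 [89T→77T]: ω = 404.6966×89/77 = 467.7662 rpm, dir flips to +; running = +467.7662
Stage 3 [95T→41T]: ω = 467.7662×95/41 = 1083.8486 rpm, dir flips to −; running = −1083.8486
Stage 4 [53T→60T]: ω = 1083.8486×53/60 = 957.3996 rpm, dir flips to +; running = +957.3996

+957.3996 rpm (same as input, |ω| = 957.3996 rpm)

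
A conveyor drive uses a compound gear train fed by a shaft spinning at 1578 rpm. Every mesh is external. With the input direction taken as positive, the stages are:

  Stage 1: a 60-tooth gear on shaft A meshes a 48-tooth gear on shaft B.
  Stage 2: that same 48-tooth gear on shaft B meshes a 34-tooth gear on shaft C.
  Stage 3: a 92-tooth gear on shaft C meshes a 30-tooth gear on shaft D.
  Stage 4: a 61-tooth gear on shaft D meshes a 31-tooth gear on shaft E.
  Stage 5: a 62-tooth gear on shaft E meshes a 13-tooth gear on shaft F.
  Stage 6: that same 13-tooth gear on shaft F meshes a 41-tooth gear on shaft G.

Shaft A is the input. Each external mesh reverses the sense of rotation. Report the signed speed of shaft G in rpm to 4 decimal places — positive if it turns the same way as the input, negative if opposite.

Stage 1 [60T→48T]: ω = 1578.0000×60/48 = 1972.5000 rpm, dir flips to −; running = −1972.5000
Stage 2 [48T→34T]: ω = 1972.5000×48/34 = 2784.7059 rpm, dir flips to +; running = +2784.7059
Stage 3 [92T→30T]: ω = 2784.7059×92/30 = 8539.7647 rpm, dir flips to −; running = −8539.7647
Stage 4 [61T→31T]: ω = 8539.7647×61/31 = 16804.0531 rpm, dir flips to +; running = +16804.0531
Stage 5 [62T→13T]: ω = 16804.0531×62/13 = 80142.4072 rpm, dir flips to −; running = −80142.4072
Stage 6 [13T→41T]: ω = 80142.4072×13/41 = 25411.0072 rpm, dir flips to +; running = +25411.0072

+25411.0072 rpm (same as input, |ω| = 25411.0072 rpm)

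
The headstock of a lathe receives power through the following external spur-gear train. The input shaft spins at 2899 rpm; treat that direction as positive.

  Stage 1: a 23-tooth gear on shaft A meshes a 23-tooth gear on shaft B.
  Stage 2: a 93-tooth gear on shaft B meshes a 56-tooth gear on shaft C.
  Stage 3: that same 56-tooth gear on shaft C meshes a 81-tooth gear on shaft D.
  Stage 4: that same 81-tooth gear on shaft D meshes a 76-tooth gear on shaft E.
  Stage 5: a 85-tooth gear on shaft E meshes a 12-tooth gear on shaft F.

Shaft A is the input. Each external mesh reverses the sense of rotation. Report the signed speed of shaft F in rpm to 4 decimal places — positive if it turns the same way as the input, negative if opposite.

Stage 1 [23T→23T]: ω = 2899.0000×23/23 = 2899.0000 rpm, dir flips to −; running = −2899.0000
Stage 2 [93T→56T]: ω = 2899.0000×93/56 = 4814.4107 rpm, dir flips to +; running = +4814.4107
Stage 3 [56T→81T]: ω = 4814.4107×56/81 = 3328.4815 rpm, dir flips to −; running = −3328.4815
Stage 4 [81T→76T]: ω = 3328.4815×81/76 = 3547.4605 rpm, dir flips to +; running = +3547.4605
Stage 5 [85T→12T]: ω = 3547.4605×85/12 = 25127.8454 rpm, dir flips to −; running = −25127.8454

-25127.8454 rpm (opposite to input, |ω| = 25127.8454 rpm)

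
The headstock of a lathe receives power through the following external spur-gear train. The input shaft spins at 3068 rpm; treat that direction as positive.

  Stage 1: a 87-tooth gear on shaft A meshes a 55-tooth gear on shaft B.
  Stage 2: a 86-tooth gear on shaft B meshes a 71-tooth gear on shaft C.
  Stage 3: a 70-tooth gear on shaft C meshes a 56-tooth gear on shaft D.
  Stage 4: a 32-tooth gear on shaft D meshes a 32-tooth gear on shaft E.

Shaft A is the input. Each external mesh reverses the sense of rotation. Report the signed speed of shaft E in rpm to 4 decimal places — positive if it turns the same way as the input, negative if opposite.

+7347.8796 rpm (same as input, |ω| = 7347.8796 rpm)

Stage 1 [87T→55T]: ω = 3068.0000×87/55 = 4853.0182 rpm, dir flips to −; running = −4853.0182
Stage 2 [86T→71T]: ω = 4853.0182×86/71 = 5878.3037 rpm, dir flips to +; running = +5878.3037
Stage 3 [70T→56T]: ω = 5878.3037×70/56 = 7347.8796 rpm, dir flips to −; running = −7347.8796
Stage 4 [32T→32T]: ω = 7347.8796×32/32 = 7347.8796 rpm, dir flips to +; running = +7347.8796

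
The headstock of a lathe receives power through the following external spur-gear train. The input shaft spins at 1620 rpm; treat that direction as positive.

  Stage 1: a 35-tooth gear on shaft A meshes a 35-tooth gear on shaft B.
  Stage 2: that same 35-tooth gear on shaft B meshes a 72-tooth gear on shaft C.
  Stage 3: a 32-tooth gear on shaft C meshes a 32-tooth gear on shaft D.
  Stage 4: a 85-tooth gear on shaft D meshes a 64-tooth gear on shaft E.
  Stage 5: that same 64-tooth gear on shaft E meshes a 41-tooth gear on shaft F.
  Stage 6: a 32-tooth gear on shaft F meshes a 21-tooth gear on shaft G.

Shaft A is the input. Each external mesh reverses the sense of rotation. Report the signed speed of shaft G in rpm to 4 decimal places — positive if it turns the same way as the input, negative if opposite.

Stage 1 [35T→35T]: ω = 1620.0000×35/35 = 1620.0000 rpm, dir flips to −; running = −1620.0000
Stage 2 [35T→72T]: ω = 1620.0000×35/72 = 787.5000 rpm, dir flips to +; running = +787.5000
Stage 3 [32T→32T]: ω = 787.5000×32/32 = 787.5000 rpm, dir flips to −; running = −787.5000
Stage 4 [85T→64T]: ω = 787.5000×85/64 = 1045.8984 rpm, dir flips to +; running = +1045.8984
Stage 5 [64T→41T]: ω = 1045.8984×64/41 = 1632.6220 rpm, dir flips to −; running = −1632.6220
Stage 6 [32T→21T]: ω = 1632.6220×32/21 = 2487.8049 rpm, dir flips to +; running = +2487.8049

+2487.8049 rpm (same as input, |ω| = 2487.8049 rpm)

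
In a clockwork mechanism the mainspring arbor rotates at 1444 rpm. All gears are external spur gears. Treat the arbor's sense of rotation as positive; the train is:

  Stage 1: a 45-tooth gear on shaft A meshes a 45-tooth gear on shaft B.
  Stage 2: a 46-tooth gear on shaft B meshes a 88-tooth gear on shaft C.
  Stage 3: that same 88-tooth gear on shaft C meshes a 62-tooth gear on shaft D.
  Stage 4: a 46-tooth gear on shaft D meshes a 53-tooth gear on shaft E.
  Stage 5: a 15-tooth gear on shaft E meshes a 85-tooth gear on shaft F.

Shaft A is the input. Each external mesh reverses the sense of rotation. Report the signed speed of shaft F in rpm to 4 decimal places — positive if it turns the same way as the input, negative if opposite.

-164.0921 rpm (opposite to input, |ω| = 164.0921 rpm)

Stage 1 [45T→45T]: ω = 1444.0000×45/45 = 1444.0000 rpm, dir flips to −; running = −1444.0000
Stage 2 [46T→88T]: ω = 1444.0000×46/88 = 754.8182 rpm, dir flips to +; running = +754.8182
Stage 3 [88T→62T]: ω = 754.8182×88/62 = 1071.3548 rpm, dir flips to −; running = −1071.3548
Stage 4 [46T→53T]: ω = 1071.3548×46/53 = 929.8551 rpm, dir flips to +; running = +929.8551
Stage 5 [15T→85T]: ω = 929.8551×15/85 = 164.0921 rpm, dir flips to −; running = −164.0921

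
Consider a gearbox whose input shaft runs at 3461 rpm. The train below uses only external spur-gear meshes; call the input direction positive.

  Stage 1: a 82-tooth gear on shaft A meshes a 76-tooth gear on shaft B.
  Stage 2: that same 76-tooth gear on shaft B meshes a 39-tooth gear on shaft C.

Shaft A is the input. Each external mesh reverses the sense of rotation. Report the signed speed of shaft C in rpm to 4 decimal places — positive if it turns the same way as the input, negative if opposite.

+7276.9744 rpm (same as input, |ω| = 7276.9744 rpm)

Stage 1 [82T→76T]: ω = 3461.0000×82/76 = 3734.2368 rpm, dir flips to −; running = −3734.2368
Stage 2 [76T→39T]: ω = 3734.2368×76/39 = 7276.9744 rpm, dir flips to +; running = +7276.9744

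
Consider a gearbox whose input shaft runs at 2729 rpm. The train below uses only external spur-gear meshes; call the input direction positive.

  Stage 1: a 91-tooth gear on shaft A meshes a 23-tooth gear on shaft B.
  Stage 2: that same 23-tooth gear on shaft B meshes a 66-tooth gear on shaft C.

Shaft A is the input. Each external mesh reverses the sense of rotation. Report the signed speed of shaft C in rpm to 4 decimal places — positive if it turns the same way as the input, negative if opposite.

+3762.7121 rpm (same as input, |ω| = 3762.7121 rpm)

Stage 1 [91T→23T]: ω = 2729.0000×91/23 = 10797.3478 rpm, dir flips to −; running = −10797.3478
Stage 2 [23T→66T]: ω = 10797.3478×23/66 = 3762.7121 rpm, dir flips to +; running = +3762.7121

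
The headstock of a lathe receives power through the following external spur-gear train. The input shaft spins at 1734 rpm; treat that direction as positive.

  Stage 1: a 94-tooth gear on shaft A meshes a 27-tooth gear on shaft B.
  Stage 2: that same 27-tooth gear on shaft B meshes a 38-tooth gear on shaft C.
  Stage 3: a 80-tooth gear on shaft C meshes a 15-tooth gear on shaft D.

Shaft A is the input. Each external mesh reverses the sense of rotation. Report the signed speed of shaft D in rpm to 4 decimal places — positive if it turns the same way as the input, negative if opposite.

Stage 1 [94T→27T]: ω = 1734.0000×94/27 = 6036.8889 rpm, dir flips to −; running = −6036.8889
Stage 2 [27T→38T]: ω = 6036.8889×27/38 = 4289.3684 rpm, dir flips to +; running = +4289.3684
Stage 3 [80T→15T]: ω = 4289.3684×80/15 = 22876.6316 rpm, dir flips to −; running = −22876.6316

-22876.6316 rpm (opposite to input, |ω| = 22876.6316 rpm)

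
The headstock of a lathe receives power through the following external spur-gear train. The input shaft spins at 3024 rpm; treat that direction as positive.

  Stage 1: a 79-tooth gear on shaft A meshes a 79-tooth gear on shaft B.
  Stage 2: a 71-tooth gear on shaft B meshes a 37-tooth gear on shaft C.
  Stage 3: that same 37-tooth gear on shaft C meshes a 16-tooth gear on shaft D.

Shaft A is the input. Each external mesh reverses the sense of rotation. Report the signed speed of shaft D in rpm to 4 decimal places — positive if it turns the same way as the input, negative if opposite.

Stage 1 [79T→79T]: ω = 3024.0000×79/79 = 3024.0000 rpm, dir flips to −; running = −3024.0000
Stage 2 [71T→37T]: ω = 3024.0000×71/37 = 5802.8108 rpm, dir flips to +; running = +5802.8108
Stage 3 [37T→16T]: ω = 5802.8108×37/16 = 13419.0000 rpm, dir flips to −; running = −13419.0000

-13419.0000 rpm (opposite to input, |ω| = 13419.0000 rpm)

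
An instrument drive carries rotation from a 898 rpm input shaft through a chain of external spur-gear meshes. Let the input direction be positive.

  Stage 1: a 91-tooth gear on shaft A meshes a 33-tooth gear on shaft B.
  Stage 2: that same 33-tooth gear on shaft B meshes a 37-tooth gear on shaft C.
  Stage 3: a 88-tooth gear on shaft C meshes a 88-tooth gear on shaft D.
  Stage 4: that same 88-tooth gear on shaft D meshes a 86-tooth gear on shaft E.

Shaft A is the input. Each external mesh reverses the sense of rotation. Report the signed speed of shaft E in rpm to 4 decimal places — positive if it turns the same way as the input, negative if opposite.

+2259.9573 rpm (same as input, |ω| = 2259.9573 rpm)

Stage 1 [91T→33T]: ω = 898.0000×91/33 = 2476.3030 rpm, dir flips to −; running = −2476.3030
Stage 2 [33T→37T]: ω = 2476.3030×33/37 = 2208.5946 rpm, dir flips to +; running = +2208.5946
Stage 3 [88T→88T]: ω = 2208.5946×88/88 = 2208.5946 rpm, dir flips to −; running = −2208.5946
Stage 4 [88T→86T]: ω = 2208.5946×88/86 = 2259.9573 rpm, dir flips to +; running = +2259.9573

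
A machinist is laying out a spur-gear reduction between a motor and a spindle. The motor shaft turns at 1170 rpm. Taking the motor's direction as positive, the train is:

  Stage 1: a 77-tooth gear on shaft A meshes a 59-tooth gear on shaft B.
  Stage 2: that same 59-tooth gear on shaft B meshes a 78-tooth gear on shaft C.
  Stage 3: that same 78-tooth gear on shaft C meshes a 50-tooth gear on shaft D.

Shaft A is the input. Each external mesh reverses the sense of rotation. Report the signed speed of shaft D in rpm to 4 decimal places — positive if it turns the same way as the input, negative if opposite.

-1801.8000 rpm (opposite to input, |ω| = 1801.8000 rpm)

Stage 1 [77T→59T]: ω = 1170.0000×77/59 = 1526.9492 rpm, dir flips to −; running = −1526.9492
Stage 2 [59T→78T]: ω = 1526.9492×59/78 = 1155.0000 rpm, dir flips to +; running = +1155.0000
Stage 3 [78T→50T]: ω = 1155.0000×78/50 = 1801.8000 rpm, dir flips to −; running = −1801.8000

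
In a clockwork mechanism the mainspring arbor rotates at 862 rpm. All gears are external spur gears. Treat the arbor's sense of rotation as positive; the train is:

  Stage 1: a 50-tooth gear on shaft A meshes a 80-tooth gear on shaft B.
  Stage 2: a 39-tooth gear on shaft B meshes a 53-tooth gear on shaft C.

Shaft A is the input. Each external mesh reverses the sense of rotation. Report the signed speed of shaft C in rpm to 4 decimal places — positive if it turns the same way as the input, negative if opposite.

Stage 1 [50T→80T]: ω = 862.0000×50/80 = 538.7500 rpm, dir flips to −; running = −538.7500
Stage 2 [39T→53T]: ω = 538.7500×39/53 = 396.4387 rpm, dir flips to +; running = +396.4387

+396.4387 rpm (same as input, |ω| = 396.4387 rpm)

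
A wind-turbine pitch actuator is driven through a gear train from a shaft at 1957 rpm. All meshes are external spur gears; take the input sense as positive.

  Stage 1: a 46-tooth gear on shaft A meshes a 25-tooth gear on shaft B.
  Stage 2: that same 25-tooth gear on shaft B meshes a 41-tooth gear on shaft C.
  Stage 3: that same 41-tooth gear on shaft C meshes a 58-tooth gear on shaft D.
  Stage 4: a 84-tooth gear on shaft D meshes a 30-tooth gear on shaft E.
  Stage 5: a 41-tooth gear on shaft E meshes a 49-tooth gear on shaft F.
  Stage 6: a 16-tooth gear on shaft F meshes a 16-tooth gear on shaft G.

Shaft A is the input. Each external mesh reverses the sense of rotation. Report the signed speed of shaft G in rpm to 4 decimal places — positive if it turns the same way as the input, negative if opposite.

Stage 1 [46T→25T]: ω = 1957.0000×46/25 = 3600.8800 rpm, dir flips to −; running = −3600.8800
Stage 2 [25T→41T]: ω = 3600.8800×25/41 = 2195.6585 rpm, dir flips to +; running = +2195.6585
Stage 3 [41T→58T]: ω = 2195.6585×41/58 = 1552.1034 rpm, dir flips to −; running = −1552.1034
Stage 4 [84T→30T]: ω = 1552.1034×84/30 = 4345.8897 rpm, dir flips to +; running = +4345.8897
Stage 5 [41T→49T]: ω = 4345.8897×41/49 = 3636.3567 rpm, dir flips to −; running = −3636.3567
Stage 6 [16T→16T]: ω = 3636.3567×16/16 = 3636.3567 rpm, dir flips to +; running = +3636.3567

+3636.3567 rpm (same as input, |ω| = 3636.3567 rpm)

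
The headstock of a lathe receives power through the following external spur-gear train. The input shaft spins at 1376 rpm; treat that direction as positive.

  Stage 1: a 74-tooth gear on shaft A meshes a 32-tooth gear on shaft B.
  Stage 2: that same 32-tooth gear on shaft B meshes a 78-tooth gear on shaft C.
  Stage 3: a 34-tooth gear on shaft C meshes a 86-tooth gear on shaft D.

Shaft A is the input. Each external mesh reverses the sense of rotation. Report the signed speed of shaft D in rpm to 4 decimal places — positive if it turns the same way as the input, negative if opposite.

-516.1026 rpm (opposite to input, |ω| = 516.1026 rpm)

Stage 1 [74T→32T]: ω = 1376.0000×74/32 = 3182.0000 rpm, dir flips to −; running = −3182.0000
Stage 2 [32T→78T]: ω = 3182.0000×32/78 = 1305.4359 rpm, dir flips to +; running = +1305.4359
Stage 3 [34T→86T]: ω = 1305.4359×34/86 = 516.1026 rpm, dir flips to −; running = −516.1026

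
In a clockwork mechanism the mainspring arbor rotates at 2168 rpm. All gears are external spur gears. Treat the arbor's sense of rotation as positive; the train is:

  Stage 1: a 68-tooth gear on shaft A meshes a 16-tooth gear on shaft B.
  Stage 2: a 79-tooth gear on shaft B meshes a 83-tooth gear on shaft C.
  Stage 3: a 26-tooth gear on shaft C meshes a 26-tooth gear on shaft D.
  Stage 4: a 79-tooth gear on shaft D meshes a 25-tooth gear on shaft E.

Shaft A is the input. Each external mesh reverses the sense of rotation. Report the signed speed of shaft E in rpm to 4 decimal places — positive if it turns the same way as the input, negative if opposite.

Stage 1 [68T→16T]: ω = 2168.0000×68/16 = 9214.0000 rpm, dir flips to −; running = −9214.0000
Stage 2 [79T→83T]: ω = 9214.0000×79/83 = 8769.9518 rpm, dir flips to +; running = +8769.9518
Stage 3 [26T→26T]: ω = 8769.9518×26/26 = 8769.9518 rpm, dir flips to −; running = −8769.9518
Stage 4 [79T→25T]: ω = 8769.9518×79/25 = 27713.0477 rpm, dir flips to +; running = +27713.0477

+27713.0477 rpm (same as input, |ω| = 27713.0477 rpm)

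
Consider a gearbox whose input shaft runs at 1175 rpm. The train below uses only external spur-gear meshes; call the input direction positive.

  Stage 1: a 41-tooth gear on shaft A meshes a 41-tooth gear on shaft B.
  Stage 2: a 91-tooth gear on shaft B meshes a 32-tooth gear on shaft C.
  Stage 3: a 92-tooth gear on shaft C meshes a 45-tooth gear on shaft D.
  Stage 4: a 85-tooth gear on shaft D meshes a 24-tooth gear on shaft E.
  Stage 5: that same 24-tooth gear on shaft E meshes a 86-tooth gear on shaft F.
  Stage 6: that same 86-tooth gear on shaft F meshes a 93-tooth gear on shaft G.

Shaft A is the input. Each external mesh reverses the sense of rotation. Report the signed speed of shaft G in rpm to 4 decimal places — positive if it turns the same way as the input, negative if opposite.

+6243.6791 rpm (same as input, |ω| = 6243.6791 rpm)

Stage 1 [41T→41T]: ω = 1175.0000×41/41 = 1175.0000 rpm, dir flips to −; running = −1175.0000
Stage 2 [91T→32T]: ω = 1175.0000×91/32 = 3341.4062 rpm, dir flips to +; running = +3341.4062
Stage 3 [92T→45T]: ω = 3341.4062×92/45 = 6831.3194 rpm, dir flips to −; running = −6831.3194
Stage 4 [85T→24T]: ω = 6831.3194×85/24 = 24194.2564 rpm, dir flips to +; running = +24194.2564
Stage 5 [24T→86T]: ω = 24194.2564×24/86 = 6751.8855 rpm, dir flips to −; running = −6751.8855
Stage 6 [86T→93T]: ω = 6751.8855×86/93 = 6243.6791 rpm, dir flips to +; running = +6243.6791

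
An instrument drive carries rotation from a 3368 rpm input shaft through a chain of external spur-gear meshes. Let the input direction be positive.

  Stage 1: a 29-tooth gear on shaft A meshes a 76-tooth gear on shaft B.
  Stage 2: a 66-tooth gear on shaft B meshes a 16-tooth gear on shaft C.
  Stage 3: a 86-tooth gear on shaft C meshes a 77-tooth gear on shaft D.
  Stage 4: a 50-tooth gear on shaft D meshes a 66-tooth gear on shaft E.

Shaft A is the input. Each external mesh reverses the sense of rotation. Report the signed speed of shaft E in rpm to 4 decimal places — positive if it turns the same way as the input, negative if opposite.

Stage 1 [29T→76T]: ω = 3368.0000×29/76 = 1285.1579 rpm, dir flips to −; running = −1285.1579
Stage 2 [66T→16T]: ω = 1285.1579×66/16 = 5301.2763 rpm, dir flips to +; running = +5301.2763
Stage 3 [86T→77T]: ω = 5301.2763×86/77 = 5920.9060 rpm, dir flips to −; running = −5920.9060
Stage 4 [50T→66T]: ω = 5920.9060×50/66 = 4485.5349 rpm, dir flips to +; running = +4485.5349

+4485.5349 rpm (same as input, |ω| = 4485.5349 rpm)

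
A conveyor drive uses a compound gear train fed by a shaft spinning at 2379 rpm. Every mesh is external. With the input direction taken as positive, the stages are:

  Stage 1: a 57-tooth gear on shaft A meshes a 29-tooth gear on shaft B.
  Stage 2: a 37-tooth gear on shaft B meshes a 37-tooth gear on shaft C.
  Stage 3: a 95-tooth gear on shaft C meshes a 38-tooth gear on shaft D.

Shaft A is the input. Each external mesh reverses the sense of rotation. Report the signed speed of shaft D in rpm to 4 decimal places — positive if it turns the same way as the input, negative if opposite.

-11689.9138 rpm (opposite to input, |ω| = 11689.9138 rpm)

Stage 1 [57T→29T]: ω = 2379.0000×57/29 = 4675.9655 rpm, dir flips to −; running = −4675.9655
Stage 2 [37T→37T]: ω = 4675.9655×37/37 = 4675.9655 rpm, dir flips to +; running = +4675.9655
Stage 3 [95T→38T]: ω = 4675.9655×95/38 = 11689.9138 rpm, dir flips to −; running = −11689.9138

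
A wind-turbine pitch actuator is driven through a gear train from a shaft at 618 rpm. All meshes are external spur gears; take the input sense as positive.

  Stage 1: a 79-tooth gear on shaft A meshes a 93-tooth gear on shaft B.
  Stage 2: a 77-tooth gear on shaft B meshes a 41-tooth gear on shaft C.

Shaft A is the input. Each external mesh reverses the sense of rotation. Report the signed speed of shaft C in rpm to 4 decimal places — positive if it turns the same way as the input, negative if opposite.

+985.9150 rpm (same as input, |ω| = 985.9150 rpm)

Stage 1 [79T→93T]: ω = 618.0000×79/93 = 524.9677 rpm, dir flips to −; running = −524.9677
Stage 2 [77T→41T]: ω = 524.9677×77/41 = 985.9150 rpm, dir flips to +; running = +985.9150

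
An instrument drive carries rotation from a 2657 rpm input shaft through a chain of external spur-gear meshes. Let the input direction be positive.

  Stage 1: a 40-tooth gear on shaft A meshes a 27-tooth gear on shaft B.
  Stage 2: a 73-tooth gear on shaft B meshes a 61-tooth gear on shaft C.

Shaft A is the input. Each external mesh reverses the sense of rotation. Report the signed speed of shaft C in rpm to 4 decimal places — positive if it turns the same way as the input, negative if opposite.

Stage 1 [40T→27T]: ω = 2657.0000×40/27 = 3936.2963 rpm, dir flips to −; running = −3936.2963
Stage 2 [73T→61T]: ω = 3936.2963×73/61 = 4710.6497 rpm, dir flips to +; running = +4710.6497

+4710.6497 rpm (same as input, |ω| = 4710.6497 rpm)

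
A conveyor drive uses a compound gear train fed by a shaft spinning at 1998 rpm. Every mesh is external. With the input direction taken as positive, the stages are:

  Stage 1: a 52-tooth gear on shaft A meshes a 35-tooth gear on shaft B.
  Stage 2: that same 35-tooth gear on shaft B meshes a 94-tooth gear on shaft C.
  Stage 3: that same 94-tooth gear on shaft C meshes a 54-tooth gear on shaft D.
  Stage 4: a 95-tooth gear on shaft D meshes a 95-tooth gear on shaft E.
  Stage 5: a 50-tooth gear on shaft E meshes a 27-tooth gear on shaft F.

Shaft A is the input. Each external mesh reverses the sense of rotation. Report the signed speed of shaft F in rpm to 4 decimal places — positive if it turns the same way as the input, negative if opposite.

-3562.9630 rpm (opposite to input, |ω| = 3562.9630 rpm)

Stage 1 [52T→35T]: ω = 1998.0000×52/35 = 2968.4571 rpm, dir flips to −; running = −2968.4571
Stage 2 [35T→94T]: ω = 2968.4571×35/94 = 1105.2766 rpm, dir flips to +; running = +1105.2766
Stage 3 [94T→54T]: ω = 1105.2766×94/54 = 1924.0000 rpm, dir flips to −; running = −1924.0000
Stage 4 [95T→95T]: ω = 1924.0000×95/95 = 1924.0000 rpm, dir flips to +; running = +1924.0000
Stage 5 [50T→27T]: ω = 1924.0000×50/27 = 3562.9630 rpm, dir flips to −; running = −3562.9630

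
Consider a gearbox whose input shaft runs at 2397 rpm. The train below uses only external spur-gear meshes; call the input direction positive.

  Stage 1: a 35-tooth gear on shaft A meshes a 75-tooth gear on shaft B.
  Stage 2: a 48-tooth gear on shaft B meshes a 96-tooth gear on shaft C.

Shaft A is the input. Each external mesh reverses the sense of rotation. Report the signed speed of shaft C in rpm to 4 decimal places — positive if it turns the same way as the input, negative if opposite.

Stage 1 [35T→75T]: ω = 2397.0000×35/75 = 1118.6000 rpm, dir flips to −; running = −1118.6000
Stage 2 [48T→96T]: ω = 1118.6000×48/96 = 559.3000 rpm, dir flips to +; running = +559.3000

+559.3000 rpm (same as input, |ω| = 559.3000 rpm)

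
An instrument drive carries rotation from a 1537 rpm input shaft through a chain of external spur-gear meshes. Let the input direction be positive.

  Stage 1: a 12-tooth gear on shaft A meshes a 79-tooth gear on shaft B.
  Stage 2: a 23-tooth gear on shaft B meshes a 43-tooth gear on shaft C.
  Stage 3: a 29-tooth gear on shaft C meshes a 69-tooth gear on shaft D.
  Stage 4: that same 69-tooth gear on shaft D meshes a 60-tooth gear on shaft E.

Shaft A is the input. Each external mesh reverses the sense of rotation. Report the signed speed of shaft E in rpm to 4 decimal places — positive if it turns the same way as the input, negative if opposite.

+60.3579 rpm (same as input, |ω| = 60.3579 rpm)

Stage 1 [12T→79T]: ω = 1537.0000×12/79 = 233.4684 rpm, dir flips to −; running = −233.4684
Stage 2 [23T→43T]: ω = 233.4684×23/43 = 124.8784 rpm, dir flips to +; running = +124.8784
Stage 3 [29T→69T]: ω = 124.8784×29/69 = 52.4851 rpm, dir flips to −; running = −52.4851
Stage 4 [69T→60T]: ω = 52.4851×69/60 = 60.3579 rpm, dir flips to +; running = +60.3579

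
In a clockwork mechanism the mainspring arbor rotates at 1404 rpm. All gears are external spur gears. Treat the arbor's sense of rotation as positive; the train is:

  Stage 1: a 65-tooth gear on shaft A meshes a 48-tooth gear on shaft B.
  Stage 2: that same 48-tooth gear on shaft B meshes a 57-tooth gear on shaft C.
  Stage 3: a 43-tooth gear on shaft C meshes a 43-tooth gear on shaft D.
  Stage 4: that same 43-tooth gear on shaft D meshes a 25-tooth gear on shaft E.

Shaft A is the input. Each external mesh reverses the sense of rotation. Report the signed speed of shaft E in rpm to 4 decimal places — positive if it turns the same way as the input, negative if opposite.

Stage 1 [65T→48T]: ω = 1404.0000×65/48 = 1901.2500 rpm, dir flips to −; running = −1901.2500
Stage 2 [48T→57T]: ω = 1901.2500×48/57 = 1601.0526 rpm, dir flips to +; running = +1601.0526
Stage 3 [43T→43T]: ω = 1601.0526×43/43 = 1601.0526 rpm, dir flips to −; running = −1601.0526
Stage 4 [43T→25T]: ω = 1601.0526×43/25 = 2753.8105 rpm, dir flips to +; running = +2753.8105

+2753.8105 rpm (same as input, |ω| = 2753.8105 rpm)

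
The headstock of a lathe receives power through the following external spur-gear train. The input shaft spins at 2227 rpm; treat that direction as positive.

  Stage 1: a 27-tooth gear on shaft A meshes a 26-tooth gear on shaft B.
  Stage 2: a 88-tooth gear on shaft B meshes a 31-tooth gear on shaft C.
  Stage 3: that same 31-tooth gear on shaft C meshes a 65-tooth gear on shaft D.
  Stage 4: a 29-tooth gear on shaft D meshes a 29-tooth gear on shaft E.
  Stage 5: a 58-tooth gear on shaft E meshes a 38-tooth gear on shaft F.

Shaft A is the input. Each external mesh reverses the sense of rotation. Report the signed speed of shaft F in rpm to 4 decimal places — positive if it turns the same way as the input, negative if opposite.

Stage 1 [27T→26T]: ω = 2227.0000×27/26 = 2312.6538 rpm, dir flips to −; running = −2312.6538
Stage 2 [88T→31T]: ω = 2312.6538×88/31 = 6564.9529 rpm, dir flips to +; running = +6564.9529
Stage 3 [31T→65T]: ω = 6564.9529×31/65 = 3130.9775 rpm, dir flips to −; running = −3130.9775
Stage 4 [29T→29T]: ω = 3130.9775×29/29 = 3130.9775 rpm, dir flips to +; running = +3130.9775
Stage 5 [58T→38T]: ω = 3130.9775×58/38 = 4778.8604 rpm, dir flips to −; running = −4778.8604

-4778.8604 rpm (opposite to input, |ω| = 4778.8604 rpm)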